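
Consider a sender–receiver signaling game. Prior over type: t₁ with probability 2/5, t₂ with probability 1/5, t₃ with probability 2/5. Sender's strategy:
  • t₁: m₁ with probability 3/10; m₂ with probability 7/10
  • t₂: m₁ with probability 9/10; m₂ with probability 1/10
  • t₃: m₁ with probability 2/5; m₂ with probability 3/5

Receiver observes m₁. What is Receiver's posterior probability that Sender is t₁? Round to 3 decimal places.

P(m₁) = (2/5)·(3/10) + (1/5)·(9/10) + (2/5)·(2/5) = 23/50
P(t₁ | m₁) = ((2/5)·(3/10)) / (23/50) = (3/25) / (23/50) = 6/23

0.261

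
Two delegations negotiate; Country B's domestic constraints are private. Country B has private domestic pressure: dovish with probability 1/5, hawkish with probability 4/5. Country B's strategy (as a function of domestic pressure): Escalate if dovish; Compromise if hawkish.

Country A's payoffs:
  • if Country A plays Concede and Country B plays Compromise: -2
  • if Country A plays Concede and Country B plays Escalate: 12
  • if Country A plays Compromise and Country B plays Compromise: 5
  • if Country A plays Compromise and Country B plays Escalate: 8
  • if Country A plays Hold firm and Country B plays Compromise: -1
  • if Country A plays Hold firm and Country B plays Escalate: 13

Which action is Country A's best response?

Compromise

E[Concede] = 1/5·(12) + 4/5·(-2) = 4/5
E[Compromise] = 1/5·(8) + 4/5·(5) = 28/5
E[Hold firm] = 1/5·(13) + 4/5·(-1) = 9/5
Best response: Compromise (28/5 is the largest).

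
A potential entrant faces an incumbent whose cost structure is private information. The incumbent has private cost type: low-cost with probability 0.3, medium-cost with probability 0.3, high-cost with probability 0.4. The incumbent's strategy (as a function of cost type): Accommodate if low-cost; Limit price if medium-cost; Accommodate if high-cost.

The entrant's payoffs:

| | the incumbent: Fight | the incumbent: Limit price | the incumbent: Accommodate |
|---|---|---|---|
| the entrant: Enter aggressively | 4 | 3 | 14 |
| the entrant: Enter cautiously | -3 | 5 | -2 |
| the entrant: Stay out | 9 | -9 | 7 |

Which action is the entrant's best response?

E[Enter aggressively] = 0.3·(14) + 0.3·(3) + 0.4·(14) = 10.7
E[Enter cautiously] = 0.3·(-2) + 0.3·(5) + 0.4·(-2) = 0.1
E[Stay out] = 0.3·(7) + 0.3·(-9) + 0.4·(7) = 2.2
Best response: Enter aggressively (10.7 is the largest).

Enter aggressively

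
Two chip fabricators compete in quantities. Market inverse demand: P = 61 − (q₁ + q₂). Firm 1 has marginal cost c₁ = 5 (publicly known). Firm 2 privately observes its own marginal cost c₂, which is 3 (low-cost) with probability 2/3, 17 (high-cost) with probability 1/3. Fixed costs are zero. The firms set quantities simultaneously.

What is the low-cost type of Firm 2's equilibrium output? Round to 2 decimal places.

Firm 2 with cost c maximizes (61 − (q₁+q₂) − c)·q₂, giving q₂(c) = (61 − c − q₁)/2.
E[c₂] = 2/3·3 + 1/3·17 = 7.66667
Firm 1's FOC against E[q₂] yields q₁ = (61 − 2·5 + E[c₂])/3 = (61 − 10 + 7.66667)/3 = 19.5556.
q₂(low-cost) = (61 − 3 − 19.5556)/2 = 19.2222.

19.22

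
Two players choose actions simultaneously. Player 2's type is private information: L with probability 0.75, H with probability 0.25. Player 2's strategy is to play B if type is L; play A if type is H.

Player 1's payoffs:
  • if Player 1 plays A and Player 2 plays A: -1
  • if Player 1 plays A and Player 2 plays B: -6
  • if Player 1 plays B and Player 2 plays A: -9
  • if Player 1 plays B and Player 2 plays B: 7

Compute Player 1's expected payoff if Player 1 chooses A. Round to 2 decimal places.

E[A] = 0.75·(-6) + 0.25·(-1) = (-4.5) + (-0.25) = -4.75

-4.75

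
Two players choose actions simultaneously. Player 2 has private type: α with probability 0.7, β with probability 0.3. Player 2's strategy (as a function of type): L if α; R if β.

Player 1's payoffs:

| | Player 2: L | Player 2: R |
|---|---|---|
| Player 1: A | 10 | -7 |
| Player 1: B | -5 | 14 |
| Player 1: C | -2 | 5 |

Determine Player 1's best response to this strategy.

E[A] = 0.7·(10) + 0.3·(-7) = 4.9
E[B] = 0.7·(-5) + 0.3·(14) = 0.7
E[C] = 0.7·(-2) + 0.3·(5) = 0.1
Best response: A (4.9 is the largest).

A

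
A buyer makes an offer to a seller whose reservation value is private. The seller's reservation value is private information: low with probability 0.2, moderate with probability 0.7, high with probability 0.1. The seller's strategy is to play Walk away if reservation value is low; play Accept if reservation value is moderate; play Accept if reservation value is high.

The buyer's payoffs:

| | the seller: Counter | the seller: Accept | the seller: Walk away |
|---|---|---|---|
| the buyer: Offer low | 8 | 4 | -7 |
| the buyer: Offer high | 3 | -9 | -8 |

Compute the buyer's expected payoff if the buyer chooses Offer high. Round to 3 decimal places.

E[Offer high] = 0.2·(-8) + 0.7·(-9) + 0.1·(-9) = (-1.6) + (-6.3) + (-0.9) = -8.8

-8.800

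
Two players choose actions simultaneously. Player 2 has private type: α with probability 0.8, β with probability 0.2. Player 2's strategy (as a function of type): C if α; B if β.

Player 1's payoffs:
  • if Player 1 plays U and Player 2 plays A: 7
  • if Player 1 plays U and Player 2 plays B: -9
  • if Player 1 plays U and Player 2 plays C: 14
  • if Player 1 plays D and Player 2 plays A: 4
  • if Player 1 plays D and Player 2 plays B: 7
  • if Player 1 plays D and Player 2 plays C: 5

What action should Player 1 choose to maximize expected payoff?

E[U] = 0.8·(14) + 0.2·(-9) = 9.4
E[D] = 0.8·(5) + 0.2·(7) = 5.4
Best response: U (9.4 is the largest).

U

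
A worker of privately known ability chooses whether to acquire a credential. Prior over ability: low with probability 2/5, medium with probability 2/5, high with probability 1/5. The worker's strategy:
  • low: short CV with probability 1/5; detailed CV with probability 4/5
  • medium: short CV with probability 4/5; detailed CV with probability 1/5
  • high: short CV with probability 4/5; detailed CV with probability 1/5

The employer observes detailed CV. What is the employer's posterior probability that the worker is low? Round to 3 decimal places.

P(detailed CV) = (2/5)·(4/5) + (2/5)·(1/5) + (1/5)·(1/5) = 11/25
P(low | detailed CV) = ((2/5)·(4/5)) / (11/25) = (8/25) / (11/25) = 8/11

0.727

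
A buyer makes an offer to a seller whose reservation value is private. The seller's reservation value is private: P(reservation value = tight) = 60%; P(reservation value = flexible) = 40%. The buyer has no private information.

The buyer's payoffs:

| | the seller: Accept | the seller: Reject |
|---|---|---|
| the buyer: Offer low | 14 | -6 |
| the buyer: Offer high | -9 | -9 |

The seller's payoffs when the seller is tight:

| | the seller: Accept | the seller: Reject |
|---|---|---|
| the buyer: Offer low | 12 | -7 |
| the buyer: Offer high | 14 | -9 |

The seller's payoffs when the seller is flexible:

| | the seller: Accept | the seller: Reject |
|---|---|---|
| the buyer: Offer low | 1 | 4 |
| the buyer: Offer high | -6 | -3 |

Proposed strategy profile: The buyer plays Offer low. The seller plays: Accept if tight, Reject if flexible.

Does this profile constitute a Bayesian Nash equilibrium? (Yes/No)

The buyer plays Offer low: E[Offer low] = 0.6·(14) + 0.4·(-6) = 6; E[Offer high] = -9. Best-responding. ✓
The seller (reservation value tight), facing Offer low: Accept gives 12, Reject gives -7. Proposed Accept is best. ✓
The seller (reservation value flexible), facing Offer low: Accept gives 1, Reject gives 4. Proposed Reject is best. ✓

Yes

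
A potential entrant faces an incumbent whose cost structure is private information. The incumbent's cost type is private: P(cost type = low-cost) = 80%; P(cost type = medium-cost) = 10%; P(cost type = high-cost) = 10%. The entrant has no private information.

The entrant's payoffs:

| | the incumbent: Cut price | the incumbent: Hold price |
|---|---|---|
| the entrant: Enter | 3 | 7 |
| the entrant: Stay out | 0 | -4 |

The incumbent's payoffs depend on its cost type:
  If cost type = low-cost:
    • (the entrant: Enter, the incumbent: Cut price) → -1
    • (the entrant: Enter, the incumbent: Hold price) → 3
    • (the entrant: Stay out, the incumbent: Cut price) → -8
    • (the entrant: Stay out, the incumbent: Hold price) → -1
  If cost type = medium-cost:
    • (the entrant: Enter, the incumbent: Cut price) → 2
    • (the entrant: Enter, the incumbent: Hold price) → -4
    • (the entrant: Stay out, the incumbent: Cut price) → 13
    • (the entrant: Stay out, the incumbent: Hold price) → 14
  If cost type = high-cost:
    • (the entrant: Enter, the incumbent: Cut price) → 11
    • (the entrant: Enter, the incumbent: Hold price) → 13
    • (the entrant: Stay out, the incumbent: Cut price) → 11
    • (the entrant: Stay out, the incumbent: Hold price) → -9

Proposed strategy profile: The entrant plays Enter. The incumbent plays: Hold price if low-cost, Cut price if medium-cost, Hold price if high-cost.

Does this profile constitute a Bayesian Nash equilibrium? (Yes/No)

Yes

The entrant plays Enter: E[Enter] = 0.8·(7) + 0.1·(3) + 0.1·(7) = 6.6; E[Stay out] = -3.6. Best-responding. ✓
The incumbent (cost type low-cost), facing Enter: Cut price gives -1, Hold price gives 3. Proposed Hold price is best. ✓
The incumbent (cost type medium-cost), facing Enter: Cut price gives 2, Hold price gives -4. Proposed Cut price is best. ✓
The incumbent (cost type high-cost), facing Enter: Cut price gives 11, Hold price gives 13. Proposed Hold price is best. ✓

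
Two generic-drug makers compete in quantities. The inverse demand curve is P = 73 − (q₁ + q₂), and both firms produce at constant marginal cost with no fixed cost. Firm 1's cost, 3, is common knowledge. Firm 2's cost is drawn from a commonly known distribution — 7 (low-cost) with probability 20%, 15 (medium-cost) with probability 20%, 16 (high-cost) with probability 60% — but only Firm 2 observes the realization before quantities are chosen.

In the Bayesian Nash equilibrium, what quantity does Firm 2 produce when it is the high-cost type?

15

Each type of Firm 2 best-responds to q₁; Firm 1 best-responds to the expected q₂ over Firm 2's types.
Firm 2 with cost c maximizes (73 − (q₁+q₂) − c)·q₂, giving q₂(c) = (73 − c − q₁)/2.
E[c₂] = 0.2·7 + 0.2·15 + 0.6·16 = 14
Firm 1's FOC against E[q₂] yields q₁ = (73 − 2·3 + E[c₂])/3 = (73 − 6 + 14)/3 = 27.
q₂(high-cost) = (73 − 16 − 27)/2 = 15.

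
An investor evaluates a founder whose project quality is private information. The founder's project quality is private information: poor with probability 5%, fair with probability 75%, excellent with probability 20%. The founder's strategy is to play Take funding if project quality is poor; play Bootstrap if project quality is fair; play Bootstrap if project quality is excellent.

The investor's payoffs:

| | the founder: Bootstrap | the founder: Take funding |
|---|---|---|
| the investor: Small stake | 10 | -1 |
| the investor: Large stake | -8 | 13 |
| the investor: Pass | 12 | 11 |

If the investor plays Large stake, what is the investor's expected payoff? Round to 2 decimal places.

E[Large stake] = 0.05·13 + 0.75·(-8) + 0.2·(-8) = 0.65 + (-6) + (-1.6) = -6.95

-6.95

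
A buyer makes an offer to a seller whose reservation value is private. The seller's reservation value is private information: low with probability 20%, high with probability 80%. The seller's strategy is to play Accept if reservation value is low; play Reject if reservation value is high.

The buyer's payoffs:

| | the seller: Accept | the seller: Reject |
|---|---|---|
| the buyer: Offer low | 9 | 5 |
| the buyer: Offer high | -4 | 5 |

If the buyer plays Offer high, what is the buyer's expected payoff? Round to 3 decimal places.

3.200

Take the expectation over the seller's reservation value, weighting each type's action by its prior probability.
E[Offer high] = 0.2·(-4) + 0.8·5 = (-0.8) + 4 = 3.2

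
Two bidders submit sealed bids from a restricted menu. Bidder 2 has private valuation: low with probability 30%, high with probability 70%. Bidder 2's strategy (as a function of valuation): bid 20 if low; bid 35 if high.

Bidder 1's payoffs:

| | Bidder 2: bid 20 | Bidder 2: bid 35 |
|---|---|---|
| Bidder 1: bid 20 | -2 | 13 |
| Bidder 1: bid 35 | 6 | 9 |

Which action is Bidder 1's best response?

bid 20

E[bid 20] = 0.3·(-2) + 0.7·(13) = 8.5
E[bid 35] = 0.3·(6) + 0.7·(9) = 8.1
Best response: bid 20 (8.5 is the largest).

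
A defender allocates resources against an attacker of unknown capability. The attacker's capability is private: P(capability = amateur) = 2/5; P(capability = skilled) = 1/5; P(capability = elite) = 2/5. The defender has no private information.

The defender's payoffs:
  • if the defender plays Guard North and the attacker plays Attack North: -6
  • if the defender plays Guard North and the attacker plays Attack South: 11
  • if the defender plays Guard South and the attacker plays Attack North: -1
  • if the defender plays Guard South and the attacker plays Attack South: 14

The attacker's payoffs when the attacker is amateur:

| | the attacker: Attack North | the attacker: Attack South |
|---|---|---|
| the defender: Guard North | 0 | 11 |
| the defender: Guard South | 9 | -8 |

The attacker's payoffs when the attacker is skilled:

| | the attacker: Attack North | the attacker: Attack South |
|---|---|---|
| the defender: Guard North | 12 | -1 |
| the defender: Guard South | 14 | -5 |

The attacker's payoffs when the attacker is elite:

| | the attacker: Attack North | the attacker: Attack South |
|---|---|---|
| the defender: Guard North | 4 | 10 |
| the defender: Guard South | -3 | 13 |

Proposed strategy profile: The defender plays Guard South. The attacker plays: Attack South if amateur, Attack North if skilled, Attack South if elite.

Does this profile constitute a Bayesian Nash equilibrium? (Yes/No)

No

The defender plays Guard South: E[Guard South] = 2/5·(14) + 1/5·(-1) + 2/5·(14) = 11; E[Guard North] = 38/5. Best-responding. ✓
The attacker (capability amateur), facing Guard South: Attack North gives 9, Attack South gives -8. Proposed Attack South is not best — profitable deviation exists. ✗
The attacker (capability skilled), facing Guard South: Attack North gives 14, Attack South gives -5. Proposed Attack North is best. ✓
The attacker (capability elite), facing Guard South: Attack North gives -3, Attack South gives 13. Proposed Attack South is best. ✓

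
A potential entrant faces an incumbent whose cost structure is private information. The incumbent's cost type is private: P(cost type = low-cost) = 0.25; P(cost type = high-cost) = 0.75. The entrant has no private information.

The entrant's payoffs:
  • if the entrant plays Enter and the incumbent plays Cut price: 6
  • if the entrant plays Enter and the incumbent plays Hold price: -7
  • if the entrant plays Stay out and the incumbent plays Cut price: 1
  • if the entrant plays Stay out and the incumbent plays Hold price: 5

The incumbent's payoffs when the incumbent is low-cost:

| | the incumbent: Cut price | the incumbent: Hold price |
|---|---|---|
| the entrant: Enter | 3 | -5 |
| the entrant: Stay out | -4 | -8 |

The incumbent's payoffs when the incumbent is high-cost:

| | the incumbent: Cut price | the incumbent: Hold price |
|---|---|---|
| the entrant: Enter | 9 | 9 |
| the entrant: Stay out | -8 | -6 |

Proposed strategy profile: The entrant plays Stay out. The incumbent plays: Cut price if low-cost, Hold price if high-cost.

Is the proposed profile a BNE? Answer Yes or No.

Yes

A profile is a BNE iff every type of every player is best-responding given beliefs about the other side.
The entrant plays Stay out: E[Stay out] = 0.25·(1) + 0.75·(5) = 4; E[Enter] = -3.75. Best-responding. ✓
The incumbent (cost type low-cost), facing Stay out: Cut price gives -4, Hold price gives -8. Proposed Cut price is best. ✓
The incumbent (cost type high-cost), facing Stay out: Cut price gives -8, Hold price gives -6. Proposed Hold price is best. ✓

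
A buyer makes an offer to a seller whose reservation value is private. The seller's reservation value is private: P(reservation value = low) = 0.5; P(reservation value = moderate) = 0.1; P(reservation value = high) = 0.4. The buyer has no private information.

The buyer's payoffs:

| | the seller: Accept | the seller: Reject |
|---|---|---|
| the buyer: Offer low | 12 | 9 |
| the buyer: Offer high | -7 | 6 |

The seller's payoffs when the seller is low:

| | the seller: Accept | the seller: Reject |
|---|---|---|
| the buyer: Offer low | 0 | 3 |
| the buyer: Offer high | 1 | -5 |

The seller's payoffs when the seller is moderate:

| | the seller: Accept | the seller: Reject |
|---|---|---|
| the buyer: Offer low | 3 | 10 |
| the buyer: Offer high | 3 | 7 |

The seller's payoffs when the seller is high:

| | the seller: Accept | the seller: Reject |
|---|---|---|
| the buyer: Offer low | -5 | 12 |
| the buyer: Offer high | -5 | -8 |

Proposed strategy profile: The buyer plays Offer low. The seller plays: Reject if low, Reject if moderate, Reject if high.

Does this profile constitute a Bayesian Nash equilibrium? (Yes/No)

Yes

The buyer plays Offer low: E[Offer low] = 0.5·(9) + 0.1·(9) + 0.4·(9) = 9; E[Offer high] = 6. Best-responding. ✓
The seller (reservation value low), facing Offer low: Accept gives 0, Reject gives 3. Proposed Reject is best. ✓
The seller (reservation value moderate), facing Offer low: Accept gives 3, Reject gives 10. Proposed Reject is best. ✓
The seller (reservation value high), facing Offer low: Accept gives -5, Reject gives 12. Proposed Reject is best. ✓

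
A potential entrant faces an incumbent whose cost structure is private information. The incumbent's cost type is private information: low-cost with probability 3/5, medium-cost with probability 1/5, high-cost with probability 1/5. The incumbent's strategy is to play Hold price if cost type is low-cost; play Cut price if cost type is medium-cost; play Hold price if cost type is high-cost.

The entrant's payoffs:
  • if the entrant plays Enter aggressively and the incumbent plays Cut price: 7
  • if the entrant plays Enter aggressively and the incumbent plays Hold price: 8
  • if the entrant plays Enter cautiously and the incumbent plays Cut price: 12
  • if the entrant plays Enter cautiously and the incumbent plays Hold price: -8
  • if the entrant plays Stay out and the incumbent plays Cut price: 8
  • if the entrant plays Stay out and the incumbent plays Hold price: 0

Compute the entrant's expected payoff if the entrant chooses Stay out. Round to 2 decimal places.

E[Stay out] = 3/5·0 + 1/5·8 + 1/5·0 = 0 + 8/5 + 0 = 8/5

1.60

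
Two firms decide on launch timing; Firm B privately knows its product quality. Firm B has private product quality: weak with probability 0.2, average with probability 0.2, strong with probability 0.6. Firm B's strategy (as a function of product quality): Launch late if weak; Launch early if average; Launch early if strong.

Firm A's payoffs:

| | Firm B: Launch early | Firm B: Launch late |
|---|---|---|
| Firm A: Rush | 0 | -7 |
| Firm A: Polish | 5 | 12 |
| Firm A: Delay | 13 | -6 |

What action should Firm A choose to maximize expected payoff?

Delay

Compute Firm A's expected payoff for each action, taking the expectation over Firm B's type.
E[Rush] = 0.2·(-7) + 0.2·(0) + 0.6·(0) = -1.4
E[Polish] = 0.2·(12) + 0.2·(5) + 0.6·(5) = 6.4
E[Delay] = 0.2·(-6) + 0.2·(13) + 0.6·(13) = 9.2
Best response: Delay (9.2 is the largest).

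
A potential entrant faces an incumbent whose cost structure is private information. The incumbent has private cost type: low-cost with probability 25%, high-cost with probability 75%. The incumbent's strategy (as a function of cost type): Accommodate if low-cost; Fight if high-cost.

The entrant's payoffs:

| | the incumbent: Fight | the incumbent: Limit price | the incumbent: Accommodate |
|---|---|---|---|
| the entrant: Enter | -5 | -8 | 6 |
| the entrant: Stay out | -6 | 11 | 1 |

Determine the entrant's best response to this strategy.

E[Enter] = 0.25·(6) + 0.75·(-5) = -2.25
E[Stay out] = 0.25·(1) + 0.75·(-6) = -4.25
Best response: Enter (-2.25 is the largest).

Enter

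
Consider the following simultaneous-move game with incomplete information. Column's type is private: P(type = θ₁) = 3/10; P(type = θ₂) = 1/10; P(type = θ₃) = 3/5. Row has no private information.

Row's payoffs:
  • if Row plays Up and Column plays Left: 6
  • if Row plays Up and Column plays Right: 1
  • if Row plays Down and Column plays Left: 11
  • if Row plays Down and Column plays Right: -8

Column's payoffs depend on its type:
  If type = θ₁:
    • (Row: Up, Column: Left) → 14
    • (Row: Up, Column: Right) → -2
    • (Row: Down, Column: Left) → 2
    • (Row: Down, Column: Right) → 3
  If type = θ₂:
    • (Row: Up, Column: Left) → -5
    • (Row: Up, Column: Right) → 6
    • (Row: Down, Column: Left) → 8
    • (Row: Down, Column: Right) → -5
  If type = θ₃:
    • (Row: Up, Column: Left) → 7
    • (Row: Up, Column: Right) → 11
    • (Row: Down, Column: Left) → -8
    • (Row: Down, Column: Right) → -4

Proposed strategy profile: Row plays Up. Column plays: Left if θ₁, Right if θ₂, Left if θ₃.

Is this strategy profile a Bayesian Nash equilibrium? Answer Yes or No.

A profile is a BNE iff every type of every player is best-responding given beliefs about the other side.
Row plays Up: E[Up] = 3/10·(6) + 1/10·(1) + 3/5·(6) = 11/2; E[Down] = 91/10. Not best-responding. ✗
Column (type θ₁), facing Up: Left gives 14, Right gives -2. Proposed Left is best. ✓
Column (type θ₂), facing Up: Left gives -5, Right gives 6. Proposed Right is best. ✓
Column (type θ₃), facing Up: Left gives 7, Right gives 11. Proposed Left is not best — profitable deviation exists. ✗

No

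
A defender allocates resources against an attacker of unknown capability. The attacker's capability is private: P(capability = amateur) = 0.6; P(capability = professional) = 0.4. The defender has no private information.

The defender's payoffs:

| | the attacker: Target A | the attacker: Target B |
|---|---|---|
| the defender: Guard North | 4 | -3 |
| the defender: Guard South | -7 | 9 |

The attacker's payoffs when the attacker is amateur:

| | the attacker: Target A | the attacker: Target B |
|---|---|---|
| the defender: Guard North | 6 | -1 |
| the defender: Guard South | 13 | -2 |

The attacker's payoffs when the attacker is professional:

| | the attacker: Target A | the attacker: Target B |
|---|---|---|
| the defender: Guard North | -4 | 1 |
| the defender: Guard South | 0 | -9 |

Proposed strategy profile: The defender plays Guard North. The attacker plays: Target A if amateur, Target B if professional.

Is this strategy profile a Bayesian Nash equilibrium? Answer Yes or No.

Yes

The defender plays Guard North: E[Guard North] = 0.6·(4) + 0.4·(-3) = 1.2; E[Guard South] = -0.6. Best-responding. ✓
The attacker (capability amateur), facing Guard North: Target A gives 6, Target B gives -1. Proposed Target A is best. ✓
The attacker (capability professional), facing Guard North: Target A gives -4, Target B gives 1. Proposed Target B is best. ✓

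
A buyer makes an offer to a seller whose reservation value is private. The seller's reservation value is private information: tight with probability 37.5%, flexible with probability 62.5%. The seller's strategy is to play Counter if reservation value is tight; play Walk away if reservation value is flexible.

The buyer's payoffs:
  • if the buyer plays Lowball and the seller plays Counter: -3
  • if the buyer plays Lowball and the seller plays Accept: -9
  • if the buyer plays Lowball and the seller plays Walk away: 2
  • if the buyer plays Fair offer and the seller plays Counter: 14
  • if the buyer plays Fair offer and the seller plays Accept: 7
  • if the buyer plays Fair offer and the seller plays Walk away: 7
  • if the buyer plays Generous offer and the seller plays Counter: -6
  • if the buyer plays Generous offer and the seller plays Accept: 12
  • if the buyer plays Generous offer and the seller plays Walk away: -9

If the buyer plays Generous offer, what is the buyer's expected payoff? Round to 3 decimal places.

-7.875

E[Generous offer] = 0.375·(-6) + 0.625·(-9) = (-2.25) + (-5.625) = -7.875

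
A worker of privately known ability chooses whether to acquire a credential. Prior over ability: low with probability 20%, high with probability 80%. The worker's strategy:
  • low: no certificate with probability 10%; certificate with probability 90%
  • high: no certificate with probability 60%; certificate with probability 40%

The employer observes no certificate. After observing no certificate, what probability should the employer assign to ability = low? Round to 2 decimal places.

P(no certificate) = 0.2·0.1 + 0.8·0.6 = 0.5
P(low | no certificate) = (0.2·0.1) / 0.5 = 0.02 / 0.5 = 0.04

0.04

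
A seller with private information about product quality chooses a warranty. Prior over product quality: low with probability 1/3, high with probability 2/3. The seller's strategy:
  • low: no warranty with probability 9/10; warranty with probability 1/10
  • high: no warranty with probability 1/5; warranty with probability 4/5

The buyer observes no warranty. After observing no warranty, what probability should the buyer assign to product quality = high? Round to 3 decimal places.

Apply Bayes' rule using the sender's strategy as the likelihood.
P(no warranty) = (1/3)·(9/10) + (2/3)·(1/5) = 13/30
P(high | no warranty) = ((2/3)·(1/5)) / (13/30) = (2/15) / (13/30) = 4/13

0.308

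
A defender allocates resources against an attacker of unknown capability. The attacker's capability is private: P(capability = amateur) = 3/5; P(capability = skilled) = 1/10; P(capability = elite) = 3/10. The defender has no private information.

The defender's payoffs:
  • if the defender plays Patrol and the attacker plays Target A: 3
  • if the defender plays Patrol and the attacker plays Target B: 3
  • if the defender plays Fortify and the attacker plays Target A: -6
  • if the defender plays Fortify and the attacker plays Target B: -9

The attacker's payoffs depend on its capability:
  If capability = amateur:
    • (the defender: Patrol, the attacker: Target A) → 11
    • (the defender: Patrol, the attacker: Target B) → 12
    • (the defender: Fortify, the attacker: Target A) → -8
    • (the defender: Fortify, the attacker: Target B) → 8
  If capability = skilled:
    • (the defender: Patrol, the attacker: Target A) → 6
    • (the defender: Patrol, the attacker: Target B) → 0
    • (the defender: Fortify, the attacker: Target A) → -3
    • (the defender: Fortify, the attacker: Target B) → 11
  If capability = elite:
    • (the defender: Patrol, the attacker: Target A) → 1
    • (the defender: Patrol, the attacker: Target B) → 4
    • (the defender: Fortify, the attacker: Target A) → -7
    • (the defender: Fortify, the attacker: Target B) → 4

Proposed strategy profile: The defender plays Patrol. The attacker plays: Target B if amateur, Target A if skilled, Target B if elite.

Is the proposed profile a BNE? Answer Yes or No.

Yes

A profile is a BNE iff every type of every player is best-responding given beliefs about the other side.
The defender plays Patrol: E[Patrol] = 3/5·(3) + 1/10·(3) + 3/10·(3) = 3; E[Fortify] = -87/10. Best-responding. ✓
The attacker (capability amateur), facing Patrol: Target A gives 11, Target B gives 12. Proposed Target B is best. ✓
The attacker (capability skilled), facing Patrol: Target A gives 6, Target B gives 0. Proposed Target A is best. ✓
The attacker (capability elite), facing Patrol: Target A gives 1, Target B gives 4. Proposed Target B is best. ✓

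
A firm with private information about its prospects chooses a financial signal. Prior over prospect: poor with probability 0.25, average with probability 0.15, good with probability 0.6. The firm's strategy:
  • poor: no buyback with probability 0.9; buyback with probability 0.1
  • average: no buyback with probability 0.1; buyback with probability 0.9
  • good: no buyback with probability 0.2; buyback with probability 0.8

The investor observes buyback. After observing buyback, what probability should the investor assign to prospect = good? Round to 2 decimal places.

0.75

P(buyback) = 0.25·0.1 + 0.15·0.9 + 0.6·0.8 = 0.64
P(good | buyback) = (0.6·0.8) / 0.64 = 0.48 / 0.64 = 0.75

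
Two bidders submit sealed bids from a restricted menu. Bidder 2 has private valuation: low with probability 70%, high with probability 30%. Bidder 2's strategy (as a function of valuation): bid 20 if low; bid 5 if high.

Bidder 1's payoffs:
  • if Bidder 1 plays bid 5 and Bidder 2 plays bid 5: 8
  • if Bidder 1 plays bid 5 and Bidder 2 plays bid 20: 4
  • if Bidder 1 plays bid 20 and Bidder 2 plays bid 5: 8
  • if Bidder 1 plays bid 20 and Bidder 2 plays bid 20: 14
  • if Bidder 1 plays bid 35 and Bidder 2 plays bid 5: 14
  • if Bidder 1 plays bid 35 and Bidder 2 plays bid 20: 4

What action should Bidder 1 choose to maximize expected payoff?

E[bid 5] = 0.7·(4) + 0.3·(8) = 5.2
E[bid 20] = 0.7·(14) + 0.3·(8) = 12.2
E[bid 35] = 0.7·(4) + 0.3·(14) = 7
Best response: bid 20 (12.2 is the largest).

bid 20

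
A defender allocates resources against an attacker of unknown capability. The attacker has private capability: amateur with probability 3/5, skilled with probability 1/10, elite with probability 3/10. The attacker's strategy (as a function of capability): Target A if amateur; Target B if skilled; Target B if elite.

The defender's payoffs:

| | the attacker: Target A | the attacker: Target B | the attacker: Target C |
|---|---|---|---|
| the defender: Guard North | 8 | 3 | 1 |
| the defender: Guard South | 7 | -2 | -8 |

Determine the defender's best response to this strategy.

Guard North

E[Guard North] = 3/5·(8) + 1/10·(3) + 3/10·(3) = 6
E[Guard South] = 3/5·(7) + 1/10·(-2) + 3/10·(-2) = 17/5
Best response: Guard North (6 is the largest).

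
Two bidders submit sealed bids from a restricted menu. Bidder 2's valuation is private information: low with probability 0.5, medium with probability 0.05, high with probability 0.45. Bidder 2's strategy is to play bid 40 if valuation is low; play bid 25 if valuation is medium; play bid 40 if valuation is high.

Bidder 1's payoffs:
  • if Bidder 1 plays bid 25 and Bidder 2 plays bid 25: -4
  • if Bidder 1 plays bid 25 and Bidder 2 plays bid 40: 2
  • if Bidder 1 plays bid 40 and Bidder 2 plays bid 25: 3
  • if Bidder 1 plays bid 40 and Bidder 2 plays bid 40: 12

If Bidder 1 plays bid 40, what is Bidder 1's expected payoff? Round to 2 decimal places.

E[bid 40] = 0.5·12 + 0.05·3 + 0.45·12 = 6 + 0.15 + 5.4 = 11.55

11.55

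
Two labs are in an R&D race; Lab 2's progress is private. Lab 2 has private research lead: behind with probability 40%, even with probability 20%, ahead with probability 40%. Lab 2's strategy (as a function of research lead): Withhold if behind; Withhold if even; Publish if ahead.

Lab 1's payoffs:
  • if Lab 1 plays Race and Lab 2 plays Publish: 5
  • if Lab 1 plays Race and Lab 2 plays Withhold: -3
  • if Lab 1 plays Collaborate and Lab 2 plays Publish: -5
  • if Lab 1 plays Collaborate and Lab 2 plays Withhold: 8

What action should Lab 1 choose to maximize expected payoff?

Collaborate

Compute Lab 1's expected payoff for each action, taking the expectation over Lab 2's type.
E[Race] = 0.4·(-3) + 0.2·(-3) + 0.4·(5) = 0.2
E[Collaborate] = 0.4·(8) + 0.2·(8) + 0.4·(-5) = 2.8
Best response: Collaborate (2.8 is the largest).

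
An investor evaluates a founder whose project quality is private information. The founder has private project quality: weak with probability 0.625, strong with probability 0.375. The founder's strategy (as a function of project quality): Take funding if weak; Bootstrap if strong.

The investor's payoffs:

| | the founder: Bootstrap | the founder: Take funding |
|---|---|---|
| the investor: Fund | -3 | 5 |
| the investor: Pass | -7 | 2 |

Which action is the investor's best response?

Fund

Compute the investor's expected payoff for each action, taking the expectation over the founder's type.
E[Fund] = 0.625·(5) + 0.375·(-3) = 2
E[Pass] = 0.625·(2) + 0.375·(-7) = -1.375
Best response: Fund (2 is the largest).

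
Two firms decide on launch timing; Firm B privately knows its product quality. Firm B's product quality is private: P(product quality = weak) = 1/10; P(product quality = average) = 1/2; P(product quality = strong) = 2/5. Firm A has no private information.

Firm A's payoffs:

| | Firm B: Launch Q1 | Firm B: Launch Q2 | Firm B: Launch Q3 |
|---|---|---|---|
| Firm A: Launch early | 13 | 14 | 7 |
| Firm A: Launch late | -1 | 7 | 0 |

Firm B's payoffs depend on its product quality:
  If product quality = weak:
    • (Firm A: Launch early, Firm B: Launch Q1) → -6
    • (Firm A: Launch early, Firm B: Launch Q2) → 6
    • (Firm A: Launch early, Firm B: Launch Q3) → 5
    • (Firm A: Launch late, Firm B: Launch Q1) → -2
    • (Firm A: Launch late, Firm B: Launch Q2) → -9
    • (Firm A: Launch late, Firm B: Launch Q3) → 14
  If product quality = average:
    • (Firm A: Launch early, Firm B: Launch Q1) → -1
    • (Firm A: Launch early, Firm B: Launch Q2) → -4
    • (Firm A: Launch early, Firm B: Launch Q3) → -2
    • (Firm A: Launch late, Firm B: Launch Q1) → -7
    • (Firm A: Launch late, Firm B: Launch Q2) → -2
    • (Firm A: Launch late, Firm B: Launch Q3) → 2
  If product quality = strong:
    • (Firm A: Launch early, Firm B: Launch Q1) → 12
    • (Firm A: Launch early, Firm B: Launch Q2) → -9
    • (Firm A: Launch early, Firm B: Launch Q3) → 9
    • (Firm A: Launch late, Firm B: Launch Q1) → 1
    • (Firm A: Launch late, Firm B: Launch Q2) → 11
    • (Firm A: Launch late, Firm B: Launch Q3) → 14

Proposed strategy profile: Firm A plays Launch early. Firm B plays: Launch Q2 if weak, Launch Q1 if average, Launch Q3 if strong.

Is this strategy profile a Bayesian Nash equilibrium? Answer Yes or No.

No

Firm A plays Launch early: E[Launch early] = 1/10·(14) + 1/2·(13) + 2/5·(7) = 107/10; E[Launch late] = 1/5. Best-responding. ✓
Firm B (product quality weak), facing Launch early: Launch Q1 gives -6, Launch Q2 gives 6, Launch Q3 gives 5. Proposed Launch Q2 is best. ✓
Firm B (product quality average), facing Launch early: Launch Q1 gives -1, Launch Q2 gives -4, Launch Q3 gives -2. Proposed Launch Q1 is best. ✓
Firm B (product quality strong), facing Launch early: Launch Q1 gives 12, Launch Q2 gives -9, Launch Q3 gives 9. Proposed Launch Q3 is not best — profitable deviation exists. ✗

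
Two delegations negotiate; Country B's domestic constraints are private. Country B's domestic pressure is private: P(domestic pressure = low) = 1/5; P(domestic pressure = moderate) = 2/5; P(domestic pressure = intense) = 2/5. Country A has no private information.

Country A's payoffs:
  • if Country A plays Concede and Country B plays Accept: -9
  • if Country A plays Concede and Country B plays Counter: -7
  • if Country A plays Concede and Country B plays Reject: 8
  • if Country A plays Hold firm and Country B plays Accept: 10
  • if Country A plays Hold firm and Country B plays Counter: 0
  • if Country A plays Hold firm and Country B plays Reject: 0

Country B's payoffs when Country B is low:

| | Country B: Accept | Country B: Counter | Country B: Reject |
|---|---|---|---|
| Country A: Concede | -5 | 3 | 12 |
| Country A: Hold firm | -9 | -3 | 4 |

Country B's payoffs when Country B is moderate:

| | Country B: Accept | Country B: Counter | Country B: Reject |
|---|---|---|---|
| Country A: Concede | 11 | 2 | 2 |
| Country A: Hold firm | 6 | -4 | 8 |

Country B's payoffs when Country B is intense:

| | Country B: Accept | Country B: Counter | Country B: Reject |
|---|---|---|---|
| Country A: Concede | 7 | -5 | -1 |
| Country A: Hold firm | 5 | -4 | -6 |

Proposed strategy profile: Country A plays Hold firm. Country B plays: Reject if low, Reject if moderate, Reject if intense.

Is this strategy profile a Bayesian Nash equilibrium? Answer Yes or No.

No

A profile is a BNE iff every type of every player is best-responding given beliefs about the other side.
Country A plays Hold firm: E[Hold firm] = 1/5·(0) + 2/5·(0) + 2/5·(0) = 0; E[Concede] = 8. Not best-responding. ✗
Country B (domestic pressure low), facing Hold firm: Accept gives -9, Counter gives -3, Reject gives 4. Proposed Reject is best. ✓
Country B (domestic pressure moderate), facing Hold firm: Accept gives 6, Counter gives -4, Reject gives 8. Proposed Reject is best. ✓
Country B (domestic pressure intense), facing Hold firm: Accept gives 5, Counter gives -4, Reject gives -6. Proposed Reject is not best — profitable deviation exists. ✗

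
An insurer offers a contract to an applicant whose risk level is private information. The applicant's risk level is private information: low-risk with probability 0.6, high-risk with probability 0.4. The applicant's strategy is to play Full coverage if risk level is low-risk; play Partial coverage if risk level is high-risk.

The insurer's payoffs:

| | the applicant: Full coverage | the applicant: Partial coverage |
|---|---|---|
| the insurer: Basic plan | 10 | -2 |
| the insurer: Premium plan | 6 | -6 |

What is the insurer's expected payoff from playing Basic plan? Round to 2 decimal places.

E[Basic plan] = 0.6·10 + 0.4·(-2) = 6 + (-0.8) = 5.2

5.20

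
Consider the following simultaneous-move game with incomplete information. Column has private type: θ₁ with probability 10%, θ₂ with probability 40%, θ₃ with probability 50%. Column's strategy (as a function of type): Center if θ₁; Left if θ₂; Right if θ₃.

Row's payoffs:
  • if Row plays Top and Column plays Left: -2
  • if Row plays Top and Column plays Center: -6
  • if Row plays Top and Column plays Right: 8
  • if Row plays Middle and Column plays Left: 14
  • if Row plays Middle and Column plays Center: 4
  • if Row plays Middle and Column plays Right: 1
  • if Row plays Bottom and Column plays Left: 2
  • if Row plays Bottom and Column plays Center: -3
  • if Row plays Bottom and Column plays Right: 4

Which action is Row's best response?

Middle

Compute Row's expected payoff for each action, taking the expectation over Column's type.
E[Top] = 0.1·(-6) + 0.4·(-2) + 0.5·(8) = 2.6
E[Middle] = 0.1·(4) + 0.4·(14) + 0.5·(1) = 6.5
E[Bottom] = 0.1·(-3) + 0.4·(2) + 0.5·(4) = 2.5
Best response: Middle (6.5 is the largest).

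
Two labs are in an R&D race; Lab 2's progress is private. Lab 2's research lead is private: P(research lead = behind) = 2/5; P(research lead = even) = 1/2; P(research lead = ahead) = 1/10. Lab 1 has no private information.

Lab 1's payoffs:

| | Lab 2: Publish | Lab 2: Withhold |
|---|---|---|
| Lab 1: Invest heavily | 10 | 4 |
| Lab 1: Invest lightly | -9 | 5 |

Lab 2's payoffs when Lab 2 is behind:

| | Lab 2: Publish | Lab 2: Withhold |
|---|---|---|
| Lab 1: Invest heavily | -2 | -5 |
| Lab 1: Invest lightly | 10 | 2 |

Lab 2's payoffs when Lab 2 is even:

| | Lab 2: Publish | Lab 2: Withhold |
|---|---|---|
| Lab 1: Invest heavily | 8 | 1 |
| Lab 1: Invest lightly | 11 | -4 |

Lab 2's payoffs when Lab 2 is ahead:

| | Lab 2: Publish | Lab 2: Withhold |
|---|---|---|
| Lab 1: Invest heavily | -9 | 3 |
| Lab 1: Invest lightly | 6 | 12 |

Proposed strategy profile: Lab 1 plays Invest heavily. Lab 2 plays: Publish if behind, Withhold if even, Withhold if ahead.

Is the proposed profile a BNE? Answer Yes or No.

Lab 1 plays Invest heavily: E[Invest heavily] = 2/5·(10) + 1/2·(4) + 1/10·(4) = 32/5; E[Invest lightly] = -3/5. Best-responding. ✓
Lab 2 (research lead behind), facing Invest heavily: Publish gives -2, Withhold gives -5. Proposed Publish is best. ✓
Lab 2 (research lead even), facing Invest heavily: Publish gives 8, Withhold gives 1. Proposed Withhold is not best — profitable deviation exists. ✗
Lab 2 (research lead ahead), facing Invest heavily: Publish gives -9, Withhold gives 3. Proposed Withhold is best. ✓

No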